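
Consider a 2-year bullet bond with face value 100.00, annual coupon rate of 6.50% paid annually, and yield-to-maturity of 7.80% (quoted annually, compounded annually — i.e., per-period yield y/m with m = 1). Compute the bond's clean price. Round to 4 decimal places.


Answer: Price = 97.6754

Derivation:
Coupon per period c = face * coupon_rate / m = 6.500000
Periods per year m = 1; per-period yield y/m = 0.078000
Number of cashflows N = 2
Cashflows (t years, CF_t, discount factor 1/(1+y/m)^(m*t), PV):
  t = 1.0000: CF_t = 6.500000, DF = 0.927644, PV = 6.029685
  t = 2.0000: CF_t = 106.500000, DF = 0.860523, PV = 91.645699
Price P = sum_t PV_t = 97.675383


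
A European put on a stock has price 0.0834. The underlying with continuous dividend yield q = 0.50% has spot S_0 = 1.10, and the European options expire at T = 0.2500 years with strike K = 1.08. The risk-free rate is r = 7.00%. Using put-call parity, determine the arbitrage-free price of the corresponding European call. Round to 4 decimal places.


Answer: Call price = 0.1208

Derivation:
Put-call parity: C - P = S_0 * exp(-qT) - K * exp(-rT).
S_0 * exp(-qT) = 1.1000 * 0.99875078 = 1.09862586
K * exp(-rT) = 1.0800 * 0.98265224 = 1.06126441
C = P + S*exp(-qT) - K*exp(-rT)
C = 0.0834 + 1.09862586 - 1.06126441 = 0.1208


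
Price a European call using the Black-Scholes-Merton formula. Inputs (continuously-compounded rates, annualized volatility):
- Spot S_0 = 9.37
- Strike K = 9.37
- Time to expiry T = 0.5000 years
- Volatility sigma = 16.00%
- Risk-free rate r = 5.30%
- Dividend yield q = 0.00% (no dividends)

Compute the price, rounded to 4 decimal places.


Answer: Price = 0.5511

Derivation:
d1 = (ln(S/K) + (r - q + 0.5*sigma^2) * T) / (sigma * sqrt(T)) = 0.29079766
d2 = d1 - sigma * sqrt(T) = 0.17766058
exp(-rT) = 0.97384804; exp(-qT) = 1.00000000
C = S_0 * exp(-qT) * N(d1) - K * exp(-rT) * N(d2)
N(d1) = 0.61439696; N(d2) = 0.57050523
C = 9.3700 * 1.00000000 * 0.61439696 - 9.3700 * 0.97384804 * 0.57050523 = 0.5511


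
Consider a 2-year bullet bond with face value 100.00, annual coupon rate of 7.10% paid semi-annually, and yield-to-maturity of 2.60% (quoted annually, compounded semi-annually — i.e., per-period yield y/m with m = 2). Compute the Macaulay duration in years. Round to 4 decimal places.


Answer: Macaulay duration = 1.9041 years

Derivation:
Coupon per period c = face * coupon_rate / m = 3.550000
Periods per year m = 2; per-period yield y/m = 0.013000
Number of cashflows N = 4
Cashflows (t years, CF_t, discount factor 1/(1+y/m)^(m*t), PV):
  t = 0.5000: CF_t = 3.550000, DF = 0.987167, PV = 3.504442
  t = 1.0000: CF_t = 3.550000, DF = 0.974498, PV = 3.459469
  t = 1.5000: CF_t = 3.550000, DF = 0.961992, PV = 3.415073
  t = 2.0000: CF_t = 103.550000, DF = 0.949647, PV = 98.335951
Price P = sum_t PV_t = 108.714936
Macaulay numerator sum_t t * PV_t:
  t * PV_t at t = 0.5000: 1.752221
  t * PV_t at t = 1.0000: 3.459469
  t * PV_t at t = 1.5000: 5.122610
  t * PV_t at t = 2.0000: 196.671902
Macaulay duration D = (sum_t t * PV_t) / P = 207.006202 / 108.714936 = 1.904119


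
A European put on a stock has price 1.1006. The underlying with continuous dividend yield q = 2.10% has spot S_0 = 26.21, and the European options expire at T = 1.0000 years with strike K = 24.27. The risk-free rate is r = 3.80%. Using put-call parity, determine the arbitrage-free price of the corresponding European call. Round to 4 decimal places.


Answer: Call price = 3.4009

Derivation:
Put-call parity: C - P = S_0 * exp(-qT) - K * exp(-rT).
S_0 * exp(-qT) = 26.2100 * 0.97921896 = 25.66532906
K * exp(-rT) = 24.2700 * 0.96271294 = 23.36504308
C = P + S*exp(-qT) - K*exp(-rT)
C = 1.1006 + 25.66532906 - 23.36504308 = 3.4009


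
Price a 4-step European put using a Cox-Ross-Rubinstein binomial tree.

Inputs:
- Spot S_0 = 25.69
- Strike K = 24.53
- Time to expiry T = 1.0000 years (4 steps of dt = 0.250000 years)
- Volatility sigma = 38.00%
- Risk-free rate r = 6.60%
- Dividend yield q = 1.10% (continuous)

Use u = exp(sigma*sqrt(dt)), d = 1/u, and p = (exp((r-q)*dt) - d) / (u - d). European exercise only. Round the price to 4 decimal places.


Answer: Price = V(0,0) = 2.5016

Derivation:
dt = T/N = 0.250000
u = exp(sigma*sqrt(dt)) = 1.209250; d = 1/u = 0.826959
p = (exp((r-q)*dt) - d) / (u - d) = 0.488858
Discount per step: exp(-r*dt) = 0.983635
Stock lattice S(k, i) with i counting down-moves:
  k=0: S(0,0) = 25.6900
  k=1: S(1,0) = 31.0656; S(1,1) = 21.2446
  k=2: S(2,0) = 37.5661; S(2,1) = 25.6900; S(2,2) = 17.5684
  k=3: S(3,0) = 45.4268; S(3,1) = 31.0656; S(3,2) = 21.2446; S(3,3) = 14.5283
  k=4: S(4,0) = 54.9323; S(4,1) = 37.5661; S(4,2) = 25.6900; S(4,3) = 17.5684; S(4,4) = 12.0144
Terminal payoffs V(N, i) = max(K - S_T, 0):
  V(4,0) = 0.000000; V(4,1) = 0.000000; V(4,2) = 0.000000; V(4,3) = 6.961600; V(4,4) = 12.515649
Backward induction: V(k, i) = exp(-r*dt) * [p * V(k+1, i) + (1-p) * V(k+1, i+1)].
  V(3,0) = exp(-r*dt) * [p*0.000000 + (1-p)*0.000000] = 0.000000
  V(3,1) = exp(-r*dt) * [p*0.000000 + (1-p)*0.000000] = 0.000000
  V(3,2) = exp(-r*dt) * [p*0.000000 + (1-p)*6.961600] = 3.500134
  V(3,3) = exp(-r*dt) * [p*6.961600 + (1-p)*12.515649] = 9.640125
  V(2,0) = exp(-r*dt) * [p*0.000000 + (1-p)*0.000000] = 0.000000
  V(2,1) = exp(-r*dt) * [p*0.000000 + (1-p)*3.500134] = 1.759787
  V(2,2) = exp(-r*dt) * [p*3.500134 + (1-p)*9.640125] = 6.529903
  V(1,0) = exp(-r*dt) * [p*0.000000 + (1-p)*1.759787] = 0.884781
  V(1,1) = exp(-r*dt) * [p*1.759787 + (1-p)*6.529903] = 4.129294
  V(0,0) = exp(-r*dt) * [p*0.884781 + (1-p)*4.129294] = 2.501569


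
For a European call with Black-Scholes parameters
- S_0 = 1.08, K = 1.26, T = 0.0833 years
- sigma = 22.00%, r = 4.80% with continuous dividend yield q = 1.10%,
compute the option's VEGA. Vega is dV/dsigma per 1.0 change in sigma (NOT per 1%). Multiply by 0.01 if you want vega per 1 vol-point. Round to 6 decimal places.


d1 = -2.3474412056; d2 = -2.4109370323
phi(d1) = 0.0253702351; exp(-qT) = 0.9990841197; exp(-rT) = 0.9960095830
Vega = S * exp(-qT) * phi(d1) * sqrt(T) = 1.0800 * 0.9990841197 * 0.0253702351 * 0.2886173938 = 0.007901

Answer: Vega = 0.007901


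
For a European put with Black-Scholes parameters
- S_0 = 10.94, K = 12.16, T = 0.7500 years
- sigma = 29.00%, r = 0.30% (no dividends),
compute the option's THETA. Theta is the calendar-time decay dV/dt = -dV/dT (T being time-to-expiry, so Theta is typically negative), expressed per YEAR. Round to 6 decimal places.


d1 = -0.2864397122; d2 = -0.5375870793
phi(d1) = 0.3829072878; exp(-qT) = 1.0000000000; exp(-rT) = 0.9977525294
Theta = -S*exp(-qT)*phi(d1)*sigma/(2*sqrt(T)) + r*K*exp(-rT)*N(-d2) - q*S*exp(-qT)*N(-d1)
N(-d1) = 0.6127293188; N(-d2) = 0.7045689238; sqrt(T) = 0.8660254038
Term 1 = -10.9400 * 1.0000000000 * 0.3829072878 * 0.2900 / (2 * 0.8660254038) = -0.7013718396
Term 2 = 0.0030 * 12.1600 * 0.9977525294 * 0.7045689238 = 0.0256449083
Term 3 = 0 (no dividend yield, q = 0)
Theta = -0.7013718396 + (0.0256449083) + (0.0000000000) = -0.675727

Answer: Theta = -0.675727


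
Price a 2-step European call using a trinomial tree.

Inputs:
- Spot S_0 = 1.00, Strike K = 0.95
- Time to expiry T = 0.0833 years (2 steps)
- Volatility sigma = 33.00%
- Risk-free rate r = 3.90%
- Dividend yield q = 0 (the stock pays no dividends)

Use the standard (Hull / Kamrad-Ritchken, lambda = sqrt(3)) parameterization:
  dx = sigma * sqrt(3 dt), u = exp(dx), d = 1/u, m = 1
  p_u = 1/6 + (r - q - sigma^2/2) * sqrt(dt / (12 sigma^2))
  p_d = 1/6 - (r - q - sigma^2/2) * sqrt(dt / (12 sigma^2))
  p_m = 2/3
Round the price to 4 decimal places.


dt = T/N = 0.041650; dx = sigma*sqrt(3*dt) = 0.116649
u = exp(dx) = 1.123725; d = 1/u = 0.889897
p_u = 0.163908, p_m = 0.666667, p_d = 0.169425
Discount per step: exp(-r*dt) = 0.998377
Stock lattice S(k, j) with j the centered position index:
  k=0: S(0,+0) = 1.0000
  k=1: S(1,-1) = 0.8899; S(1,+0) = 1.0000; S(1,+1) = 1.1237
  k=2: S(2,-2) = 0.7919; S(2,-1) = 0.8899; S(2,+0) = 1.0000; S(2,+1) = 1.1237; S(2,+2) = 1.2628
Terminal payoffs V(N, j) = max(S_T - K, 0):
  V(2,-2) = 0.000000; V(2,-1) = 0.000000; V(2,+0) = 0.050000; V(2,+1) = 0.173725; V(2,+2) = 0.312758
Backward induction: V(k, j) = exp(-r*dt) * [p_u * V(k+1, j+1) + p_m * V(k+1, j) + p_d * V(k+1, j-1)]
  V(1,-1) = exp(-r*dt) * [p_u*0.050000 + p_m*0.000000 + p_d*0.000000] = 0.008182
  V(1,+0) = exp(-r*dt) * [p_u*0.173725 + p_m*0.050000 + p_d*0.000000] = 0.061708
  V(1,+1) = exp(-r*dt) * [p_u*0.312758 + p_m*0.173725 + p_d*0.050000] = 0.175267
  V(0,+0) = exp(-r*dt) * [p_u*0.175267 + p_m*0.061708 + p_d*0.008182] = 0.071137

Answer: Price = V(0,0) = 0.0711


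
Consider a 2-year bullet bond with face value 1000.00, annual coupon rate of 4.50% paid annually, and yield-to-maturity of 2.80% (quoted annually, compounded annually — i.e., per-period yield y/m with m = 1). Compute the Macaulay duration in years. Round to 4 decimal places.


Answer: Macaulay duration = 1.9576 years

Derivation:
Coupon per period c = face * coupon_rate / m = 45.000000
Periods per year m = 1; per-period yield y/m = 0.028000
Number of cashflows N = 2
Cashflows (t years, CF_t, discount factor 1/(1+y/m)^(m*t), PV):
  t = 1.0000: CF_t = 45.000000, DF = 0.972763, PV = 43.774319
  t = 2.0000: CF_t = 1045.000000, DF = 0.946267, PV = 988.849188
Price P = sum_t PV_t = 1032.623507
Macaulay numerator sum_t t * PV_t:
  t * PV_t at t = 1.0000: 43.774319
  t * PV_t at t = 2.0000: 1977.698375
Macaulay duration D = (sum_t t * PV_t) / P = 2021.472695 / 1032.623507 = 1.957609


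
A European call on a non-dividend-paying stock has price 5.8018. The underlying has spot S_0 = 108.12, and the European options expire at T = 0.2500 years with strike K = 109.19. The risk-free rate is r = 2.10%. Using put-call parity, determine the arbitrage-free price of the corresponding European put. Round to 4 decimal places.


Answer: Put price = 6.3001

Derivation:
Put-call parity: C - P = S_0 * exp(-qT) - K * exp(-rT).
S_0 * exp(-qT) = 108.1200 * 1.00000000 = 108.12000000
K * exp(-rT) = 109.1900 * 0.99476376 = 108.61825464
P = C - S*exp(-qT) + K*exp(-rT)
P = 5.8018 - 108.12000000 + 108.61825464 = 6.3001


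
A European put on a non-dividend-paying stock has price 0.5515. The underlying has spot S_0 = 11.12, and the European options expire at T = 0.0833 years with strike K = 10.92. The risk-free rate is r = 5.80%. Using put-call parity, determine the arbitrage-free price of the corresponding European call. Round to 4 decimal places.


Put-call parity: C - P = S_0 * exp(-qT) - K * exp(-rT).
S_0 * exp(-qT) = 11.1200 * 1.00000000 = 11.12000000
K * exp(-rT) = 10.9200 * 0.99518025 = 10.86736836
C = P + S*exp(-qT) - K*exp(-rT)
C = 0.5515 + 11.12000000 - 10.86736836 = 0.8041

Answer: Call price = 0.8041


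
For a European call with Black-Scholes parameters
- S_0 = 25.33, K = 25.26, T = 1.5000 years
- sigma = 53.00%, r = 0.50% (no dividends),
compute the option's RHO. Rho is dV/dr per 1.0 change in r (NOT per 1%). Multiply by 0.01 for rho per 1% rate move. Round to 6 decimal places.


Answer: Rho = 14.243973

Derivation:
d1 = 0.3403748509; d2 = -0.3087399309
phi(d1) = 0.3764891490; exp(-qT) = 1.0000000000; exp(-rT) = 0.9925280548
N(d2) = 0.3787596831
Rho = K*T*exp(-rT)*N(d2) = 25.2600 * 1.5000 * 0.9925280548 * 0.3787596831 = 14.243973


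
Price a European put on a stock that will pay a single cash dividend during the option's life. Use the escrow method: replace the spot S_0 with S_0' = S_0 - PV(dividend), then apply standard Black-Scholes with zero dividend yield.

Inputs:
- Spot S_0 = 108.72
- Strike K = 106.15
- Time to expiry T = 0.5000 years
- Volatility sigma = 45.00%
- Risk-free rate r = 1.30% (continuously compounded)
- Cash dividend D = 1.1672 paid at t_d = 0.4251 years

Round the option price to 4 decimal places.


PV(D) = D * exp(-r * t_d) = 1.1672 * 0.99448894 = 1.16076749
S_0' = S_0 - PV(D) = 108.7200 - 1.16076749 = 107.55923251
d1 = (ln(S_0'/K) + (r + sigma^2/2)*T) / (sigma*sqrt(T)) = 0.22097404
d2 = d1 - sigma*sqrt(T) = -0.09722402
exp(-rT) = 0.99352108
N(-d1) = 0.41255632; N(-d2) = 0.53872575
P = K * exp(-rT) * N(-d2) - S_0' * N(-d1) = 106.1500 * 0.99352108 * 0.53872575 - 107.55923251 * 0.41255632 = 12.4410

Answer: Price = 12.4410


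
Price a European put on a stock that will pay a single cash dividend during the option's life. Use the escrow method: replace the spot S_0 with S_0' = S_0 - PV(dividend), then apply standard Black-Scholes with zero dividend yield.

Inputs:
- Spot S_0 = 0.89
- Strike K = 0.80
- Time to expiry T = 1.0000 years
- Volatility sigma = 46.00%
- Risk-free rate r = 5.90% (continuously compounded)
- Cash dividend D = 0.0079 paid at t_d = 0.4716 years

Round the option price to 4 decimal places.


PV(D) = D * exp(-r * t_d) = 0.0079 * 0.97255913 = 0.00768322
S_0' = S_0 - PV(D) = 0.8900 - 0.00768322 = 0.88231678
d1 = (ln(S_0'/K) + (r + sigma^2/2)*T) / (sigma*sqrt(T)) = 0.57117267
d2 = d1 - sigma*sqrt(T) = 0.11117267
exp(-rT) = 0.94270677
N(-d1) = 0.28394130; N(-d2) = 0.45573971
P = K * exp(-rT) * N(-d2) - S_0' * N(-d1) = 0.8000 * 0.94270677 * 0.45573971 - 0.88231678 * 0.28394130 = 0.0932

Answer: Price = 0.0932


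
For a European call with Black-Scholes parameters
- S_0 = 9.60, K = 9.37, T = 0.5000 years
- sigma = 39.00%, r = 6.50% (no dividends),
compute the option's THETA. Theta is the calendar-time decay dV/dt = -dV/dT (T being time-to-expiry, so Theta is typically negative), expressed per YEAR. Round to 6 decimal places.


d1 = 0.3436720347; d2 = 0.0679003900
phi(d1) = 0.3760648162; exp(-qT) = 1.0000000000; exp(-rT) = 0.9680224498
Theta = -S*exp(-qT)*phi(d1)*sigma/(2*sqrt(T)) - r*K*exp(-rT)*N(d2) + q*S*exp(-qT)*N(d1)
N(d1) = 0.6344535277; N(d2) = 0.5270675359; sqrt(T) = 0.7071067812
Term 1 = -9.6000 * 1.0000000000 * 0.3760648162 * 0.3900 / (2 * 0.7071067812) = -0.9955969235
Term 2 = -0.0650 * 9.3700 * 0.9680224498 * 0.5270675359 = -0.3107453539
Term 3 = 0 (no dividend yield, q = 0)
Theta = -0.9955969235 + (-0.3107453539) + (0.0000000000) = -1.306342

Answer: Theta = -1.306342


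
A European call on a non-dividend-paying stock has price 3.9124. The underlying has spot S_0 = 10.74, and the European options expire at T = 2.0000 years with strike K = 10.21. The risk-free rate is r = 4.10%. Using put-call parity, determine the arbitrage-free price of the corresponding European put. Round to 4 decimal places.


Answer: Put price = 2.5786

Derivation:
Put-call parity: C - P = S_0 * exp(-qT) - K * exp(-rT).
S_0 * exp(-qT) = 10.7400 * 1.00000000 = 10.74000000
K * exp(-rT) = 10.2100 * 0.92127196 = 9.40618670
P = C - S*exp(-qT) + K*exp(-rT)
P = 3.9124 - 10.74000000 + 9.40618670 = 2.5786


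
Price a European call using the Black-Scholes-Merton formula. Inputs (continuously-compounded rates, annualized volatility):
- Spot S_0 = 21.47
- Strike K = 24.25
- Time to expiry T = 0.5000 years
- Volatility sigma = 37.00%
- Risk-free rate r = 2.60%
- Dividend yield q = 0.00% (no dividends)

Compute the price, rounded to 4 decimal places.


d1 = (ln(S/K) + (r - q + 0.5*sigma^2) * T) / (sigma * sqrt(T)) = -0.28488761
d2 = d1 - sigma * sqrt(T) = -0.54651712
exp(-rT) = 0.98708414; exp(-qT) = 1.00000000
C = S_0 * exp(-qT) * N(d1) - K * exp(-rT) * N(d2)
N(d1) = 0.38786512; N(d2) = 0.29235526
C = 21.4700 * 1.00000000 * 0.38786512 - 24.2500 * 0.98708414 * 0.29235526 = 1.3294

Answer: Price = 1.3294


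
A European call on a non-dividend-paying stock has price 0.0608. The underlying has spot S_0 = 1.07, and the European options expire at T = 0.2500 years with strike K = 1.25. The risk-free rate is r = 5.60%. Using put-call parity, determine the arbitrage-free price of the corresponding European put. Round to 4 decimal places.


Put-call parity: C - P = S_0 * exp(-qT) - K * exp(-rT).
S_0 * exp(-qT) = 1.0700 * 1.00000000 = 1.07000000
K * exp(-rT) = 1.2500 * 0.98609754 = 1.23262193
P = C - S*exp(-qT) + K*exp(-rT)
P = 0.0608 - 1.07000000 + 1.23262193 = 0.2234

Answer: Put price = 0.2234


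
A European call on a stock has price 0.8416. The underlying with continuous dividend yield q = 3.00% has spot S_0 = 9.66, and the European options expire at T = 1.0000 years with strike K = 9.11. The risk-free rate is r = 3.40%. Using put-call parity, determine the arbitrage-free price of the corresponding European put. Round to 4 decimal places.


Answer: Put price = 0.2726

Derivation:
Put-call parity: C - P = S_0 * exp(-qT) - K * exp(-rT).
S_0 * exp(-qT) = 9.6600 * 0.97044553 = 9.37450385
K * exp(-rT) = 9.1100 * 0.96657150 = 8.80546641
P = C - S*exp(-qT) + K*exp(-rT)
P = 0.8416 - 9.37450385 + 8.80546641 = 0.2726


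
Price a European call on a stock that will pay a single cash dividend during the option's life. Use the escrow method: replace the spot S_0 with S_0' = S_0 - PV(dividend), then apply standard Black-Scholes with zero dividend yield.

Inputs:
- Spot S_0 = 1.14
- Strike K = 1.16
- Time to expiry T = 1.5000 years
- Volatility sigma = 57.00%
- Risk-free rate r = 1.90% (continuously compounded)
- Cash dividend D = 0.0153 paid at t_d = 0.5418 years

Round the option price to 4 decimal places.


PV(D) = D * exp(-r * t_d) = 0.0153 * 0.98975860 = 0.01514331
S_0' = S_0 - PV(D) = 1.1400 - 0.01514331 = 1.12485669
d1 = (ln(S_0'/K) + (r + sigma^2/2)*T) / (sigma*sqrt(T)) = 0.34580870
d2 = d1 - sigma*sqrt(T) = -0.35229587
exp(-rT) = 0.97190229
N(d1) = 0.63525676; N(d2) = 0.36230819
C = S_0' * N(d1) - K * exp(-rT) * N(d2) = 1.12485669 * 0.63525676 - 1.1600 * 0.97190229 * 0.36230819 = 0.3061

Answer: Price = 0.3061


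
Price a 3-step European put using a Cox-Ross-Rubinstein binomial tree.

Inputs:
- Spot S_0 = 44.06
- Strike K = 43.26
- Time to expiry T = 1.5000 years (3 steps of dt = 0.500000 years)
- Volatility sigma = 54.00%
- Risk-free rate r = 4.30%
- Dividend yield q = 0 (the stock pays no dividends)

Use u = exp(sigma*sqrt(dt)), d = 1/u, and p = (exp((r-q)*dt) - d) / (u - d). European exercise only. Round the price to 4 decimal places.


dt = T/N = 0.500000
u = exp(sigma*sqrt(dt)) = 1.464974; d = 1/u = 0.682606
p = (exp((r-q)*dt) - d) / (u - d) = 0.433462
Discount per step: exp(-r*dt) = 0.978729
Stock lattice S(k, i) with i counting down-moves:
  k=0: S(0,0) = 44.0600
  k=1: S(1,0) = 64.5468; S(1,1) = 30.0756
  k=2: S(2,0) = 94.5593; S(2,1) = 44.0600; S(2,2) = 20.5298
  k=3: S(3,0) = 138.5270; S(3,1) = 64.5468; S(3,2) = 30.0756; S(3,3) = 14.0138
Terminal payoffs V(N, i) = max(K - S_T, 0):
  V(3,0) = 0.000000; V(3,1) = 0.000000; V(3,2) = 13.184386; V(3,3) = 29.246245
Backward induction: V(k, i) = exp(-r*dt) * [p * V(k+1, i) + (1-p) * V(k+1, i+1)].
  V(2,0) = exp(-r*dt) * [p*0.000000 + (1-p)*0.000000] = 0.000000
  V(2,1) = exp(-r*dt) * [p*0.000000 + (1-p)*13.184386] = 7.310577
  V(2,2) = exp(-r*dt) * [p*13.184386 + (1-p)*29.246245] = 21.810047
  V(1,0) = exp(-r*dt) * [p*0.000000 + (1-p)*7.310577] = 4.053623
  V(1,1) = exp(-r*dt) * [p*7.310577 + (1-p)*21.810047] = 15.194852
  V(0,0) = exp(-r*dt) * [p*4.053623 + (1-p)*15.194852] = 10.145072

Answer: Price = V(0,0) = 10.1451


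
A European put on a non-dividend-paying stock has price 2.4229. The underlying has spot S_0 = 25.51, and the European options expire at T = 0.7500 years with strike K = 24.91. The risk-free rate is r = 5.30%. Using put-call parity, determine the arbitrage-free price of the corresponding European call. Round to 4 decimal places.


Put-call parity: C - P = S_0 * exp(-qT) - K * exp(-rT).
S_0 * exp(-qT) = 25.5100 * 1.00000000 = 25.51000000
K * exp(-rT) = 24.9100 * 0.96102967 = 23.93924899
C = P + S*exp(-qT) - K*exp(-rT)
C = 2.4229 + 25.51000000 - 23.93924899 = 3.9937

Answer: Call price = 3.9937


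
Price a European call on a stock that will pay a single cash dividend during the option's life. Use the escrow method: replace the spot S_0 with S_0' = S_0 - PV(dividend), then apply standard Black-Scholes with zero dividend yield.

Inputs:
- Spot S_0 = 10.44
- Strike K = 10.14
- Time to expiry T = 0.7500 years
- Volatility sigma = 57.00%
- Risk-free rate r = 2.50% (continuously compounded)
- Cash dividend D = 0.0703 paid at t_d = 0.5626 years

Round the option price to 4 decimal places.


PV(D) = D * exp(-r * t_d) = 0.0703 * 0.98603345 = 0.06931815
S_0' = S_0 - PV(D) = 10.4400 - 0.06931815 = 10.37068185
d1 = (ln(S_0'/K) + (r + sigma^2/2)*T) / (sigma*sqrt(T)) = 0.33037051
d2 = d1 - sigma*sqrt(T) = -0.16326397
exp(-rT) = 0.98142469
N(d1) = 0.62943999; N(d2) = 0.43515530
C = S_0' * N(d1) - K * exp(-rT) * N(d2) = 10.37068185 * 0.62943999 - 10.1400 * 0.98142469 * 0.43515530 = 2.1972

Answer: Price = 2.1972


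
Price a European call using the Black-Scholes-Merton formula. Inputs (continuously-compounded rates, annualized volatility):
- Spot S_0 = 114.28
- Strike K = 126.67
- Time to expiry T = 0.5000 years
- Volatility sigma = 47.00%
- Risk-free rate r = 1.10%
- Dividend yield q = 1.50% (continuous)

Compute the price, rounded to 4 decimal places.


Answer: Price = 10.2961

Derivation:
d1 = (ln(S/K) + (r - q + 0.5*sigma^2) * T) / (sigma * sqrt(T)) = -0.14957175
d2 = d1 - sigma * sqrt(T) = -0.48191193
exp(-rT) = 0.99451510; exp(-qT) = 0.99252805
C = S_0 * exp(-qT) * N(d1) - K * exp(-rT) * N(d2)
N(d1) = 0.44055125; N(d2) = 0.31493425
C = 114.2800 * 0.99252805 * 0.44055125 - 126.6700 * 0.99451510 * 0.31493425 = 10.2961


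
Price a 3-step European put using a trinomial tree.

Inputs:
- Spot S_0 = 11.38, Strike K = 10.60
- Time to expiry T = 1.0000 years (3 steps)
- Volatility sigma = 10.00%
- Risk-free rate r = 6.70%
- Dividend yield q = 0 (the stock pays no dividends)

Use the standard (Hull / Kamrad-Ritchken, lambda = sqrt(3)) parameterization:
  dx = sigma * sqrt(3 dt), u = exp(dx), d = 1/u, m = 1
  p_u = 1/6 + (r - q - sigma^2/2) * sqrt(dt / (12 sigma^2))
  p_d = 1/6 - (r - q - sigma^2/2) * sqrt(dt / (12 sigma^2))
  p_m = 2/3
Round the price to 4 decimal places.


dt = T/N = 0.333333; dx = sigma*sqrt(3*dt) = 0.100000
u = exp(dx) = 1.105171; d = 1/u = 0.904837
p_u = 0.270000, p_m = 0.666667, p_d = 0.063333
Discount per step: exp(-r*dt) = 0.977914
Stock lattice S(k, j) with j the centered position index:
  k=0: S(0,+0) = 11.3800
  k=1: S(1,-1) = 10.2970; S(1,+0) = 11.3800; S(1,+1) = 12.5768
  k=2: S(2,-2) = 9.3172; S(2,-1) = 10.2970; S(2,+0) = 11.3800; S(2,+1) = 12.5768; S(2,+2) = 13.8996
  k=3: S(3,-3) = 8.4305; S(3,-2) = 9.3172; S(3,-1) = 10.2970; S(3,+0) = 11.3800; S(3,+1) = 12.5768; S(3,+2) = 13.8996; S(3,+3) = 15.3614
Terminal payoffs V(N, j) = max(K - S_T, 0):
  V(3,-3) = 2.169489; V(3,-2) = 1.282844; V(3,-1) = 0.302950; V(3,+0) = 0.000000; V(3,+1) = 0.000000; V(3,+2) = 0.000000; V(3,+3) = 0.000000
Backward induction: V(k, j) = exp(-r*dt) * [p_u * V(k+1, j+1) + p_m * V(k+1, j) + p_d * V(k+1, j-1)]
  V(2,-2) = exp(-r*dt) * [p_u*0.302950 + p_m*1.282844 + p_d*2.169489] = 1.050697
  V(2,-1) = exp(-r*dt) * [p_u*0.000000 + p_m*0.302950 + p_d*1.282844] = 0.276959
  V(2,+0) = exp(-r*dt) * [p_u*0.000000 + p_m*0.000000 + p_d*0.302950] = 0.018763
  V(2,+1) = exp(-r*dt) * [p_u*0.000000 + p_m*0.000000 + p_d*0.000000] = 0.000000
  V(2,+2) = exp(-r*dt) * [p_u*0.000000 + p_m*0.000000 + p_d*0.000000] = 0.000000
  V(1,-1) = exp(-r*dt) * [p_u*0.018763 + p_m*0.276959 + p_d*1.050697] = 0.250590
  V(1,+0) = exp(-r*dt) * [p_u*0.000000 + p_m*0.018763 + p_d*0.276959] = 0.029386
  V(1,+1) = exp(-r*dt) * [p_u*0.000000 + p_m*0.000000 + p_d*0.018763] = 0.001162
  V(0,+0) = exp(-r*dt) * [p_u*0.001162 + p_m*0.029386 + p_d*0.250590] = 0.034985

Answer: Price = V(0,0) = 0.0350


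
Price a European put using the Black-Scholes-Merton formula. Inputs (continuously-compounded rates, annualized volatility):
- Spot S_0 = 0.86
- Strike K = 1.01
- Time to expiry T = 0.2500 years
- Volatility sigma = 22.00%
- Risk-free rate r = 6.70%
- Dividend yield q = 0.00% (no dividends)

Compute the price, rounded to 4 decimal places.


d1 = (ln(S/K) + (r - q + 0.5*sigma^2) * T) / (sigma * sqrt(T)) = -1.25430201
d2 = d1 - sigma * sqrt(T) = -1.36430201
exp(-rT) = 0.98338950; exp(-qT) = 1.00000000
P = K * exp(-rT) * N(-d2) - S_0 * exp(-qT) * N(-d1)
N(-d1) = 0.89513387; N(-d2) = 0.91376373
P = 1.0100 * 0.98338950 * 0.91376373 - 0.8600 * 1.00000000 * 0.89513387 = 0.1378

Answer: Price = 0.1378


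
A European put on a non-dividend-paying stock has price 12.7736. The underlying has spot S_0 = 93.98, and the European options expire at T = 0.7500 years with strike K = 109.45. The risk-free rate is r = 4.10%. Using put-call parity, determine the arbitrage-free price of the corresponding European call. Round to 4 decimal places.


Answer: Call price = 0.6180

Derivation:
Put-call parity: C - P = S_0 * exp(-qT) - K * exp(-rT).
S_0 * exp(-qT) = 93.9800 * 1.00000000 = 93.98000000
K * exp(-rT) = 109.4500 * 0.96971797 = 106.13563206
C = P + S*exp(-qT) - K*exp(-rT)
C = 12.7736 + 93.98000000 - 106.13563206 = 0.6180


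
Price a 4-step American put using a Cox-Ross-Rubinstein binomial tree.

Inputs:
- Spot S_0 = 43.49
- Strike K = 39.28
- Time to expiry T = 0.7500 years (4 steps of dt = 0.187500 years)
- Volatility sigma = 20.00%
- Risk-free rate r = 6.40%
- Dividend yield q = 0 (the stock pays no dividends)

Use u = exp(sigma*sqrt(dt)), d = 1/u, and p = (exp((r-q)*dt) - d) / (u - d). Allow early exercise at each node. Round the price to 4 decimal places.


dt = T/N = 0.187500
u = exp(sigma*sqrt(dt)) = 1.090463; d = 1/u = 0.917042
p = (exp((r-q)*dt) - d) / (u - d) = 0.547975
Discount per step: exp(-r*dt) = 0.988072
Stock lattice S(k, i) with i counting down-moves:
  k=0: S(0,0) = 43.4900
  k=1: S(1,0) = 47.4242; S(1,1) = 39.8821
  k=2: S(2,0) = 51.7144; S(2,1) = 43.4900; S(2,2) = 36.5736
  k=3: S(3,0) = 56.3926; S(3,1) = 47.4242; S(3,2) = 39.8821; S(3,3) = 33.5395
  k=4: S(4,0) = 61.4941; S(4,1) = 51.7144; S(4,2) = 43.4900; S(4,3) = 36.5736; S(4,4) = 30.7571
Terminal payoffs V(N, i) = max(K - S_T, 0):
  V(4,0) = 0.000000; V(4,1) = 0.000000; V(4,2) = 0.000000; V(4,3) = 2.706426; V(4,4) = 8.522900
Backward induction: V(k, i) = exp(-r*dt) * [p * V(k+1, i) + (1-p) * V(k+1, i+1)]; then take max(V_cont, immediate exercise) for American.
  V(3,0) = exp(-r*dt) * [p*0.000000 + (1-p)*0.000000] = 0.000000; exercise = 0.000000; V(3,0) = max -> 0.000000
  V(3,1) = exp(-r*dt) * [p*0.000000 + (1-p)*0.000000] = 0.000000; exercise = 0.000000; V(3,1) = max -> 0.000000
  V(3,2) = exp(-r*dt) * [p*0.000000 + (1-p)*2.706426] = 1.208779; exercise = 0.000000; V(3,2) = max -> 1.208779
  V(3,3) = exp(-r*dt) * [p*2.706426 + (1-p)*8.522900] = 5.271972; exercise = 5.740515; V(3,3) = max -> 5.740515
  V(2,0) = exp(-r*dt) * [p*0.000000 + (1-p)*0.000000] = 0.000000; exercise = 0.000000; V(2,0) = max -> 0.000000
  V(2,1) = exp(-r*dt) * [p*0.000000 + (1-p)*1.208779] = 0.539880; exercise = 0.000000; V(2,1) = max -> 0.539880
  V(2,2) = exp(-r*dt) * [p*1.208779 + (1-p)*5.740515] = 3.218383; exercise = 2.706426; V(2,2) = max -> 3.218383
  V(1,0) = exp(-r*dt) * [p*0.000000 + (1-p)*0.539880] = 0.241128; exercise = 0.000000; V(1,0) = max -> 0.241128
  V(1,1) = exp(-r*dt) * [p*0.539880 + (1-p)*3.218383] = 1.729748; exercise = 0.000000; V(1,1) = max -> 1.729748
  V(0,0) = exp(-r*dt) * [p*0.241128 + (1-p)*1.729748] = 0.903119; exercise = 0.000000; V(0,0) = max -> 0.903119

Answer: Price = V(0,0) = 0.9031


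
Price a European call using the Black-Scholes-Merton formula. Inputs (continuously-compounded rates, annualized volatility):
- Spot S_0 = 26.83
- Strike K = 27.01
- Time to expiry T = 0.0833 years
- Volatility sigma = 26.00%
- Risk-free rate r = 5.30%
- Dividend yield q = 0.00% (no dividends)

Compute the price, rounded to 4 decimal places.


Answer: Price = 0.7738

Derivation:
d1 = (ln(S/K) + (r - q + 0.5*sigma^2) * T) / (sigma * sqrt(T)) = 0.00724857
d2 = d1 - sigma * sqrt(T) = -0.06779195
exp(-rT) = 0.99559483; exp(-qT) = 1.00000000
C = S_0 * exp(-qT) * N(d1) - K * exp(-rT) * N(d2)
N(d1) = 0.50289174; N(d2) = 0.47297563
C = 26.8300 * 1.00000000 * 0.50289174 - 27.0100 * 0.99559483 * 0.47297563 = 0.7738


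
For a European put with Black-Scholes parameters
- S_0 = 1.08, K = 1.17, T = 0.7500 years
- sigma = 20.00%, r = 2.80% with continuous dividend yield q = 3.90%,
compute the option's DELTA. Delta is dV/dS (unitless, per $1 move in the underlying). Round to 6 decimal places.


d1 = -0.4231556450; d2 = -0.5963607258
phi(d1) = 0.3647770685; exp(-qT) = 0.9711736407; exp(-rT) = 0.9792189646
N(-d1) = 0.6639091471
Delta = -exp(-qT) * N(-d1) = -0.9711736407 * 0.6639091471 = -0.644771

Answer: Delta = -0.644771


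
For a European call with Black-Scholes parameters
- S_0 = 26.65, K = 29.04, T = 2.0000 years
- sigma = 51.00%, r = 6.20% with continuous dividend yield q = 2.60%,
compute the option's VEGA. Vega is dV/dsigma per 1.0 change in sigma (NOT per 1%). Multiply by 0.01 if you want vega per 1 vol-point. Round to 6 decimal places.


Answer: Vega = 13.465844

Derivation:
d1 = 0.3413730751; d2 = -0.3798758417
phi(d1) = 0.3763610634; exp(-qT) = 0.9493288668; exp(-rT) = 0.8833798409
Vega = S * exp(-qT) * phi(d1) * sqrt(T) = 26.6500 * 0.9493288668 * 0.3763610634 * 1.4142135624 = 13.465844


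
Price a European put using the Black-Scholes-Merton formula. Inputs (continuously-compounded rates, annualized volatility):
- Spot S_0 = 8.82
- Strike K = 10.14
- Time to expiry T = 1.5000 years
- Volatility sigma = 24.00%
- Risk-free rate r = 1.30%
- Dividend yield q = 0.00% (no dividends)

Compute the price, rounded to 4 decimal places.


Answer: Price = 1.7476

Derivation:
d1 = (ln(S/K) + (r - q + 0.5*sigma^2) * T) / (sigma * sqrt(T)) = -0.26116367
d2 = d1 - sigma * sqrt(T) = -0.55510244
exp(-rT) = 0.98068890; exp(-qT) = 1.00000000
P = K * exp(-rT) * N(-d2) - S_0 * exp(-qT) * N(-d1)
N(-d1) = 0.60301685; N(-d2) = 0.71058770
P = 10.1400 * 0.98068890 * 0.71058770 - 8.8200 * 1.00000000 * 0.60301685 = 1.7476


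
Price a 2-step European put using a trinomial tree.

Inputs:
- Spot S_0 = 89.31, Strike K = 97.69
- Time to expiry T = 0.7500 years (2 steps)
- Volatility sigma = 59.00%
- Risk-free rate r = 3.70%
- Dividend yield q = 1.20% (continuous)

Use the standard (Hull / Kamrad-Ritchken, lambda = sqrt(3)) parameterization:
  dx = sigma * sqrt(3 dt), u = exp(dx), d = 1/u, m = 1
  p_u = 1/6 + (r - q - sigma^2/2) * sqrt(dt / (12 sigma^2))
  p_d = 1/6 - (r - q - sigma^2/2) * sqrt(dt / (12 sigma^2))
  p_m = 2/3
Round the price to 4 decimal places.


dt = T/N = 0.375000; dx = sigma*sqrt(3*dt) = 0.625790
u = exp(dx) = 1.869722; d = 1/u = 0.534839
p_u = 0.122008, p_m = 0.666667, p_d = 0.211325
Discount per step: exp(-r*dt) = 0.986221
Stock lattice S(k, j) with j the centered position index:
  k=0: S(0,+0) = 89.3100
  k=1: S(1,-1) = 47.7665; S(1,+0) = 89.3100; S(1,+1) = 166.9848
  k=2: S(2,-2) = 25.5474; S(2,-1) = 47.7665; S(2,+0) = 89.3100; S(2,+1) = 166.9848; S(2,+2) = 312.2151
Terminal payoffs V(N, j) = max(K - S_T, 0):
  V(2,-2) = 72.142628; V(2,-1) = 49.923528; V(2,+0) = 8.380000; V(2,+1) = 0.000000; V(2,+2) = 0.000000
Backward induction: V(k, j) = exp(-r*dt) * [p_u * V(k+1, j+1) + p_m * V(k+1, j) + p_d * V(k+1, j-1)]
  V(1,-1) = exp(-r*dt) * [p_u*8.380000 + p_m*49.923528 + p_d*72.142628] = 48.867576
  V(1,+0) = exp(-r*dt) * [p_u*0.000000 + p_m*8.380000 + p_d*49.923528] = 15.914417
  V(1,+1) = exp(-r*dt) * [p_u*0.000000 + p_m*0.000000 + p_d*8.380000] = 1.746504
  V(0,+0) = exp(-r*dt) * [p_u*1.746504 + p_m*15.914417 + p_d*48.867576] = 20.858227

Answer: Price = V(0,0) = 20.8582


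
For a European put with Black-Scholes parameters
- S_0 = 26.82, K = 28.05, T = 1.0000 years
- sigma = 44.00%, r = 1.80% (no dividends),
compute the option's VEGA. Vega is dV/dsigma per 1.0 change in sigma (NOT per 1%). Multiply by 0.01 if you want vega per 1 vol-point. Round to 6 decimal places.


d1 = 0.1589982861; d2 = -0.2810017139
phi(d1) = 0.3939312959; exp(-qT) = 1.0000000000; exp(-rT) = 0.9821610324
Vega = S * exp(-qT) * phi(d1) * sqrt(T) = 26.8200 * 1.0000000000 * 0.3939312959 * 1.0000000000 = 10.565237

Answer: Vega = 10.565237


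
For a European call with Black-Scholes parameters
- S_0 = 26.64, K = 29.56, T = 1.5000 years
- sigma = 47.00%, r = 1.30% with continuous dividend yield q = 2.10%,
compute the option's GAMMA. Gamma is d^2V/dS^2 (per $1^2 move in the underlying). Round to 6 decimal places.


d1 = 0.0862824069; d2 = -0.4893476827
phi(d1) = 0.3974600472; exp(-qT) = 0.9689909565; exp(-rT) = 0.9806888952
Gamma = exp(-qT) * phi(d1) / (S * sigma * sqrt(T)) = 0.9689909565 * 0.3974600472 / (26.6400 * 0.4700 * 1.2247448714) = 0.025115

Answer: Gamma = 0.025115


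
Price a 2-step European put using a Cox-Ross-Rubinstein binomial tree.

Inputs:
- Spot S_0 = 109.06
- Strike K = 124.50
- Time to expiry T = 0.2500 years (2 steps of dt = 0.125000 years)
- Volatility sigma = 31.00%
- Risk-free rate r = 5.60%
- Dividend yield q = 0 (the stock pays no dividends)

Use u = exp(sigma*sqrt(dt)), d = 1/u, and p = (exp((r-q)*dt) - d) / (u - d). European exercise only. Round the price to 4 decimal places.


Answer: Price = V(0,0) = 16.5437

Derivation:
dt = T/N = 0.125000
u = exp(sigma*sqrt(dt)) = 1.115833; d = 1/u = 0.896191
p = (exp((r-q)*dt) - d) / (u - d) = 0.504609
Discount per step: exp(-r*dt) = 0.993024
Stock lattice S(k, i) with i counting down-moves:
  k=0: S(0,0) = 109.0600
  k=1: S(1,0) = 121.6928; S(1,1) = 97.7386
  k=2: S(2,0) = 135.7889; S(2,1) = 109.0600; S(2,2) = 87.5925
Terminal payoffs V(N, i) = max(K - S_T, 0):
  V(2,0) = 0.000000; V(2,1) = 15.440000; V(2,2) = 36.907525
Backward induction: V(k, i) = exp(-r*dt) * [p * V(k+1, i) + (1-p) * V(k+1, i+1)].
  V(1,0) = exp(-r*dt) * [p*0.000000 + (1-p)*15.440000] = 7.595485
  V(1,1) = exp(-r*dt) * [p*15.440000 + (1-p)*36.907525] = 25.892936
  V(0,0) = exp(-r*dt) * [p*7.595485 + (1-p)*25.892936] = 16.543669


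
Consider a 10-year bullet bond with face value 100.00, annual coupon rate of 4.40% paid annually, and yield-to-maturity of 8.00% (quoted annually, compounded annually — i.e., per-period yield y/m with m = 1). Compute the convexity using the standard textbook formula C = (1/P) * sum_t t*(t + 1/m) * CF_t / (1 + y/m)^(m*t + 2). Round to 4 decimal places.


Answer: Convexity = 69.8138

Derivation:
Coupon per period c = face * coupon_rate / m = 4.400000
Periods per year m = 1; per-period yield y/m = 0.080000
Number of cashflows N = 10
Cashflows (t years, CF_t, discount factor 1/(1+y/m)^(m*t), PV):
  t = 1.0000: CF_t = 4.400000, DF = 0.925926, PV = 4.074074
  t = 2.0000: CF_t = 4.400000, DF = 0.857339, PV = 3.772291
  t = 3.0000: CF_t = 4.400000, DF = 0.793832, PV = 3.492862
  t = 4.0000: CF_t = 4.400000, DF = 0.735030, PV = 3.234131
  t = 5.0000: CF_t = 4.400000, DF = 0.680583, PV = 2.994566
  t = 6.0000: CF_t = 4.400000, DF = 0.630170, PV = 2.772746
  t = 7.0000: CF_t = 4.400000, DF = 0.583490, PV = 2.567358
  t = 8.0000: CF_t = 4.400000, DF = 0.540269, PV = 2.377183
  t = 9.0000: CF_t = 4.400000, DF = 0.500249, PV = 2.201095
  t = 10.0000: CF_t = 104.400000, DF = 0.463193, PV = 48.357400
Price P = sum_t PV_t = 75.843707
Convexity numerator sum_t t*(t + 1/m) * CF_t / (1+y/m)^(m*t + 2):
  t = 1.0000: term = 6.985724
  t = 2.0000: term = 19.404788
  t = 3.0000: term = 35.934793
  t = 4.0000: term = 55.454927
  t = 5.0000: term = 77.020732
  t = 6.0000: term = 99.841690
  t = 7.0000: term = 123.261346
  t = 8.0000: term = 146.739697
  t = 9.0000: term = 169.837612
  t = 10.0000: term = 4560.454404
Convexity = (1/P) * sum = 5294.935713 / 75.843707 = 69.813778


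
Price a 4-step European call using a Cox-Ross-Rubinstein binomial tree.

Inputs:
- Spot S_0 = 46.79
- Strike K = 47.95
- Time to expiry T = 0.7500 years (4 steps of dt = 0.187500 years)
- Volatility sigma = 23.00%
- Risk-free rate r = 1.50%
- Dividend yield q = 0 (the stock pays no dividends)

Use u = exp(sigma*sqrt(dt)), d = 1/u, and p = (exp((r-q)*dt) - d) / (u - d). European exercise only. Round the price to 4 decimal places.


dt = T/N = 0.187500
u = exp(sigma*sqrt(dt)) = 1.104721; d = 1/u = 0.905206
p = (exp((r-q)*dt) - d) / (u - d) = 0.489239
Discount per step: exp(-r*dt) = 0.997191
Stock lattice S(k, i) with i counting down-moves:
  k=0: S(0,0) = 46.7900
  k=1: S(1,0) = 51.6899; S(1,1) = 42.3546
  k=2: S(2,0) = 57.1029; S(2,1) = 46.7900; S(2,2) = 38.3396
  k=3: S(3,0) = 63.0828; S(3,1) = 51.6899; S(3,2) = 42.3546; S(3,3) = 34.7052
  k=4: S(4,0) = 69.6889; S(4,1) = 57.1029; S(4,2) = 46.7900; S(4,3) = 38.3396; S(4,4) = 31.4154
Terminal payoffs V(N, i) = max(S_T - K, 0):
  V(4,0) = 21.738910; V(4,1) = 9.152925; V(4,2) = 0.000000; V(4,3) = 0.000000; V(4,4) = 0.000000
Backward induction: V(k, i) = exp(-r*dt) * [p * V(k+1, i) + (1-p) * V(k+1, i+1)].
  V(3,0) = exp(-r*dt) * [p*21.738910 + (1-p)*9.152925] = 15.267477
  V(3,1) = exp(-r*dt) * [p*9.152925 + (1-p)*0.000000] = 4.465390
  V(3,2) = exp(-r*dt) * [p*0.000000 + (1-p)*0.000000] = 0.000000
  V(3,3) = exp(-r*dt) * [p*0.000000 + (1-p)*0.000000] = 0.000000
  V(2,0) = exp(-r*dt) * [p*15.267477 + (1-p)*4.465390] = 9.722807
  V(2,1) = exp(-r*dt) * [p*4.465390 + (1-p)*0.000000] = 2.178507
  V(2,2) = exp(-r*dt) * [p*0.000000 + (1-p)*0.000000] = 0.000000
  V(1,0) = exp(-r*dt) * [p*9.722807 + (1-p)*2.178507] = 5.852987
  V(1,1) = exp(-r*dt) * [p*2.178507 + (1-p)*0.000000] = 1.062817
  V(0,0) = exp(-r*dt) * [p*5.852987 + (1-p)*1.062817] = 3.396787

Answer: Price = V(0,0) = 3.3968


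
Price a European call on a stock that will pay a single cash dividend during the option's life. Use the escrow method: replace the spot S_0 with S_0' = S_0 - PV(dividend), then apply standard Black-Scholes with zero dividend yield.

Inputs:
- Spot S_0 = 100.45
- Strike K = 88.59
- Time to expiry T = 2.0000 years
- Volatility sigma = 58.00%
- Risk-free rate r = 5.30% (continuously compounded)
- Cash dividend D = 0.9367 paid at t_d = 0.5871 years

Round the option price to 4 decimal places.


Answer: Price = 39.4340

Derivation:
PV(D) = D * exp(-r * t_d) = 0.9367 * 0.96936283 = 0.90800216
S_0' = S_0 - PV(D) = 100.4500 - 0.90800216 = 99.54199784
d1 = (ln(S_0'/K) + (r + sigma^2/2)*T) / (sigma*sqrt(T)) = 0.68145668
d2 = d1 - sigma*sqrt(T) = -0.13878719
exp(-rT) = 0.89942465
N(d1) = 0.75220871; N(d2) = 0.44480916
C = S_0' * N(d1) - K * exp(-rT) * N(d2) = 99.54199784 * 0.75220871 - 88.5900 * 0.89942465 * 0.44480916 = 39.4340


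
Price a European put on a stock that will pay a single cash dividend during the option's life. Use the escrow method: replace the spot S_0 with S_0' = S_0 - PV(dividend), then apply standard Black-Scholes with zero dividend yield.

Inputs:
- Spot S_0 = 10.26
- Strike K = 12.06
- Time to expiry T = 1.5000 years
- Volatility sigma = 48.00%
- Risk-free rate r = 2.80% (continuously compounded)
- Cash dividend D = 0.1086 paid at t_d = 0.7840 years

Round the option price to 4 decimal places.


Answer: Price = 3.2750

Derivation:
PV(D) = D * exp(-r * t_d) = 0.1086 * 0.97828719 = 0.10624199
S_0' = S_0 - PV(D) = 10.2600 - 0.10624199 = 10.15375801
d1 = (ln(S_0'/K) + (r + sigma^2/2)*T) / (sigma*sqrt(T)) = 0.07271870
d2 = d1 - sigma*sqrt(T) = -0.51515883
exp(-rT) = 0.95886978
N(-d1) = 0.47101498; N(-d2) = 0.69677898
P = K * exp(-rT) * N(-d2) - S_0' * N(-d1) = 12.0600 * 0.95886978 * 0.69677898 - 10.15375801 * 0.47101498 = 3.2750


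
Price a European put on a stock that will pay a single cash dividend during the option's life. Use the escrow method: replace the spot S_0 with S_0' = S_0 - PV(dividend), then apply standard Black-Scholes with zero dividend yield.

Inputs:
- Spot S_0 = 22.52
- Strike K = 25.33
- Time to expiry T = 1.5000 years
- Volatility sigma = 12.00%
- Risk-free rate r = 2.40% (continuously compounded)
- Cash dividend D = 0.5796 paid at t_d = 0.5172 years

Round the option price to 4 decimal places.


Answer: Price = 2.9479

Derivation:
PV(D) = D * exp(-r * t_d) = 0.5796 * 0.98766392 = 0.57245001
S_0' = S_0 - PV(D) = 22.5200 - 0.57245001 = 21.94754999
d1 = (ln(S_0'/K) + (r + sigma^2/2)*T) / (sigma*sqrt(T)) = -0.65683032
d2 = d1 - sigma*sqrt(T) = -0.80379971
exp(-rT) = 0.96464029
N(-d1) = 0.74435499; N(-d2) = 0.78924367
P = K * exp(-rT) * N(-d2) - S_0' * N(-d1) = 25.3300 * 0.96464029 * 0.78924367 - 21.94754999 * 0.74435499 = 2.9479


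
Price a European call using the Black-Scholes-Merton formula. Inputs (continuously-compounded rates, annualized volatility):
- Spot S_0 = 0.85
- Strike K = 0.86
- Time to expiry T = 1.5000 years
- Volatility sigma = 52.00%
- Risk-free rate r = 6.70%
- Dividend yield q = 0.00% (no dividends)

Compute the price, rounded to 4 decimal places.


d1 = (ln(S/K) + (r - q + 0.5*sigma^2) * T) / (sigma * sqrt(T)) = 0.45787238
d2 = d1 - sigma * sqrt(T) = -0.17899496
exp(-rT) = 0.90438511; exp(-qT) = 1.00000000
C = S_0 * exp(-qT) * N(d1) - K * exp(-rT) * N(d2)
N(d1) = 0.67647793; N(d2) = 0.42897083
C = 0.8500 * 1.00000000 * 0.67647793 - 0.8600 * 0.90438511 * 0.42897083 = 0.2414

Answer: Price = 0.2414
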